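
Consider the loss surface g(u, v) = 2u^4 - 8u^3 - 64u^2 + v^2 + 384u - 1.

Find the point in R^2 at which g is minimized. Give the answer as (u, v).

g(u,v) separates as P(u) + Q(v) − 1, so its minimum is min P + min Q − 1.
P'(u) = 8(u - 4)(u - 3)(u + 4) vanishes at u ∈ {-4, 3, 4}; Q'(v) = 2v vanishes at v ∈ {0}.
Local minima of P (where P''>0): P(-4)=-1536, P(4)=512. Local minima of Q: Q(0)=0.
So the global minimum of g is P(-4) + Q(0) − 1 = -1536 + 0 − 1 = -1537, attained at (-4, 0).

(-4, 0)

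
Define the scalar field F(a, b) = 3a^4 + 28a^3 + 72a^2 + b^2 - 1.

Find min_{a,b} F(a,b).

F(a,b) separates as P(a) + Q(b) − 1, so its minimum is min P + min Q − 1.
P'(a) = 12a(a + 3)(a + 4) vanishes at a ∈ {-4, -3, 0}; Q'(b) = 2b vanishes at b ∈ {0}.
Local minima of P (where P''>0): P(-4)=128, P(0)=0. Local minima of Q: Q(0)=0.
So the global minimum of F is P(0) + Q(0) − 1 = 0 + 0 − 1 = -1, attained at (0, 0).

-1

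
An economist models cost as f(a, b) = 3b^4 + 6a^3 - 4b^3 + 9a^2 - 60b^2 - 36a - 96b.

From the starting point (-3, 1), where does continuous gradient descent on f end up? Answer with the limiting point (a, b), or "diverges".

f is separable, so gradient descent decouples: a follows -∂f/∂a, b follows -∂f/∂b.
∂f/∂a = 18(a - 1)(a + 2); at a=-3 this is 72, so a decreases.
∂f/∂b = 12(b - 4)(b + 1)(b + 2); at b=1 this is -216, so b increases.
The a-coordinate has no critical point in that direction and runs off to infinity.

diverges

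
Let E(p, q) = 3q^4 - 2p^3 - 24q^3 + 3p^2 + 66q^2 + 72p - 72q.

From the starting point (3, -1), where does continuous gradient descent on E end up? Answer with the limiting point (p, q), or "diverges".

E is separable, so gradient descent decouples: p follows -∂E/∂p, q follows -∂E/∂q.
∂E/∂p = -6(p - 4)(p + 3); at p=3 this is 36, so p decreases.
∂E/∂q = 12(q - 3)(q - 2)(q - 1); at q=-1 this is -288, so q increases.
p converges to its nearest critical value -3 (a local min of the p-part); q converges to 1. The iterate converges to (-3, 1).

(-3, 1)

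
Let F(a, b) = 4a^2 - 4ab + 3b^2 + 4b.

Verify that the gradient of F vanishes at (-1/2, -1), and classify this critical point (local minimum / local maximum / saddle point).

local minimum

∇F = (8a - 4b, -4a + 6b + 4); substituting (-1/2, -1) gives ∇F = (0, 0), so (-1/2, -1) is indeed a critical point.
The Hessian of F is constant: H = [[8, -4], [-4, 6]].
det(H) = 8·6 − (-4)² = 32.
det(H) > 0 and tr(H) = 14 > 0, so H is positive definite and the point is a local minimum.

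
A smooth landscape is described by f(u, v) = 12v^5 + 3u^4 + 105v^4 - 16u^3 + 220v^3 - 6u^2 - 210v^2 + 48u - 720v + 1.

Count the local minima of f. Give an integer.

4

f separates as a function of u plus a function of v, so ∇f=0 decouples.
∂f/∂u = 12(u - 4)(u - 1)(u + 1) = 0 at u ∈ {-1, 1, 4}; ∂f/∂v = 60(v - 1)(v + 1)(v + 3)(v + 4) = 0 at v ∈ {-4, -3, -1, 1}.
The Hessian is diagonal: diag(f_uu, f_vv). Second derivatives: f_uu(-1)=120, f_uu(1)=-72, f_uu(4)=180; f_vv(-4)=-900, f_vv(-3)=480, f_vv(-1)=-720, f_vv(1)=2400.
Local minima occur where both diagonal entries positive: (-1, -3), (-1, 1), (4, -3), (4, 1). Count: 4.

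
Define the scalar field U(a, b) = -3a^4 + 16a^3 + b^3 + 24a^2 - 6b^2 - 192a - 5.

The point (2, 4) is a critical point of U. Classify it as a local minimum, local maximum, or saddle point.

The mixed partial ∂²U/∂a∂b is 0, so the Hessian at any point is diag(U_aa, U_bb) = diag(12(-3a^2 + 8a + 4), 6(b - 2)).
At (2, 4): H = diag(96, 12).
Both eigenvalues are positive, so H is positive definite: a local minimum.

local minimum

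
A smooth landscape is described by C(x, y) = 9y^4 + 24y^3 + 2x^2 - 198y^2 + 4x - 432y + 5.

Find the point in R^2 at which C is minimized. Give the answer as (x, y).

C(x,y) separates as P(x) + Q(y) + 5, so its minimum is min P + min Q + 5.
P'(x) = 4x + 4 vanishes at x ∈ {-1}; Q'(y) = 36(y - 3)(y + 1)(y + 4) vanishes at y ∈ {-4, -1, 3}.
Local minima of P (where P''>0): P(-1)=-2. Local minima of Q: Q(-4)=-672, Q(3)=-1701.
So the global minimum of C is P(-1) + Q(3) + 5 = -2 − 1701 + 5 = -1698, attained at (-1, 3).

(-1, 3)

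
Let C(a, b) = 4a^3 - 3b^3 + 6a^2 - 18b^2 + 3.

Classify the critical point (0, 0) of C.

The mixed partial ∂²C/∂a∂b is 0, so the Hessian at any point is diag(C_aa, C_bb) = diag(12(2a + 1), -18(b + 2)).
At (0, 0): H = diag(12, -36).
The eigenvalues have opposite signs, so H is indefinite: a saddle point.

saddle point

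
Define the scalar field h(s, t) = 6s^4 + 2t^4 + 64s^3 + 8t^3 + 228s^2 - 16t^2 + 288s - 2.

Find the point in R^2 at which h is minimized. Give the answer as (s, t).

(-1, -4)

h(s,t) separates as P(s) + Q(t) − 2, so its minimum is min P + min Q − 2.
P'(s) = 24(s + 1)(s + 3)(s + 4) vanishes at s ∈ {-4, -3, -1}; Q'(t) = 8t(t - 1)(t + 4) vanishes at t ∈ {-4, 0, 1}.
Local minima of P (where P''>0): P(-4)=-64, P(-1)=-118. Local minima of Q: Q(-4)=-256, Q(1)=-6.
So the global minimum of h is P(-1) + Q(-4) − 2 = -118 − 256 − 2 = -376, attained at (-1, -4).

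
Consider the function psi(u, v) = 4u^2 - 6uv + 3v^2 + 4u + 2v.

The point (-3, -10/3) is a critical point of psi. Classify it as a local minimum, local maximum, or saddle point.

The Hessian of psi is constant: H = [[8, -6], [-6, 6]].
det(H) = 8·6 − (-6)² = 12.
det(H) > 0 and tr(H) = 14 > 0, so H is positive definite and the point is a local minimum.

local minimum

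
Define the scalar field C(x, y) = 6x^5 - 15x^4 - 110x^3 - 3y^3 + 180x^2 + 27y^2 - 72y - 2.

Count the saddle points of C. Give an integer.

4

C separates as a function of x plus a function of y, so ∇C=0 decouples.
∂C/∂x = 30x(x - 4)(x - 1)(x + 3) = 0 at x ∈ {-3, 0, 1, 4}; ∂C/∂y = -9(y - 4)(y - 2) = 0 at y ∈ {2, 4}.
The Hessian is diagonal: diag(C_xx, C_yy). Second derivatives: C_xx(-3)=-2520, C_xx(0)=360, C_xx(1)=-360, C_xx(4)=2520; C_yy(2)=18, C_yy(4)=-18.
Saddle points occur where the two diagonal entries have opposite signs: (-3, 2), (0, 4), (1, 2), (4, 4). Count: 4.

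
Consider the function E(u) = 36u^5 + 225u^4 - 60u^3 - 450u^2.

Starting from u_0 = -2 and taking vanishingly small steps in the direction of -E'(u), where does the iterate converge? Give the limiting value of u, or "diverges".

-1

E'(u) = 180u(u - 1)(u + 1)(u + 5), so E'(-2) = -3240.
Gradient descent moves in the -E' direction, i.e. u is increasing.
The nearest critical point in that direction is u = -1, where E'' = 1440 > 0 (a local minimum). The iterate converges there.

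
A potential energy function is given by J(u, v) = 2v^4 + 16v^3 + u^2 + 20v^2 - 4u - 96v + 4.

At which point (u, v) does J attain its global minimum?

(2, 1)

J(u,v) separates as P(u) + Q(v) + 4, so its minimum is min P + min Q + 4.
P'(u) = 2u - 4 vanishes at u ∈ {2}; Q'(v) = 8(v - 1)(v + 3)(v + 4) vanishes at v ∈ {-4, -3, 1}.
Local minima of P (where P''>0): P(2)=-4. Local minima of Q: Q(-4)=192, Q(1)=-58.
So the global minimum of J is P(2) + Q(1) + 4 = -4 − 58 + 4 = -58, attained at (2, 1).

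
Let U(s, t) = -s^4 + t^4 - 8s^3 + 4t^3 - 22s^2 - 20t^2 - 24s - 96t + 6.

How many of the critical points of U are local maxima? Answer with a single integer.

2

U separates as a function of s plus a function of t, so ∇U=0 decouples.
∂U/∂s = -4(s + 1)(s + 2)(s + 3) = 0 at s ∈ {-3, -2, -1}; ∂U/∂t = 4(t - 3)(t + 2)(t + 4) = 0 at t ∈ {-4, -2, 3}.
The Hessian is diagonal: diag(U_ss, U_tt). Second derivatives: U_ss(-3)=-8, U_ss(-2)=4, U_ss(-1)=-8; U_tt(-4)=56, U_tt(-2)=-40, U_tt(3)=140.
Local maxima occur where both diagonal entries negative: (-3, -2), (-1, -2). Count: 2.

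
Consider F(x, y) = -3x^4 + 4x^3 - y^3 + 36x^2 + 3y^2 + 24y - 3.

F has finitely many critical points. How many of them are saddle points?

F separates as a function of x plus a function of y, so ∇F=0 decouples.
∂F/∂x = -12x(x - 3)(x + 2) = 0 at x ∈ {-2, 0, 3}; ∂F/∂y = -3(y - 4)(y + 2) = 0 at y ∈ {-2, 4}.
The Hessian is diagonal: diag(F_xx, F_yy). Second derivatives: F_xx(-2)=-120, F_xx(0)=72, F_xx(3)=-180; F_yy(-2)=18, F_yy(4)=-18.
Saddle points occur where the two diagonal entries have opposite signs: (-2, -2), (0, 4), (3, -2). Count: 3.

3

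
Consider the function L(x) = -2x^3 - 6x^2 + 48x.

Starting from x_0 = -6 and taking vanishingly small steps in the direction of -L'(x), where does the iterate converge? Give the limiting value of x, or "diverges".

L'(x) = -6(x - 2)(x + 4), so L'(-6) = -96.
Gradient descent moves in the -L' direction, i.e. x is increasing.
The nearest critical point in that direction is x = -4, where L'' = 36 > 0 (a local minimum). The iterate converges there.

-4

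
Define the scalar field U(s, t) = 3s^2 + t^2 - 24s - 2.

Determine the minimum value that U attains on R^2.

U(s,t) separates as P(s) + Q(t) − 2, so its minimum is min P + min Q − 2.
P'(s) = 6s - 24 vanishes at s ∈ {4}; Q'(t) = 2t vanishes at t ∈ {0}.
Local minima of P (where P''>0): P(4)=-48. Local minima of Q: Q(0)=0.
So the global minimum of U is P(4) + Q(0) − 2 = -48 + 0 − 2 = -50, attained at (4, 0).

-50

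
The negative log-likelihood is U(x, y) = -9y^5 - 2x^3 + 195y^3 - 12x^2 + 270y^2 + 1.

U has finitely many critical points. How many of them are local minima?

2

U separates as a function of x plus a function of y, so ∇U=0 decouples.
∂U/∂x = -6x(x + 4) = 0 at x ∈ {-4, 0}; ∂U/∂y = -45y(y - 4)(y + 1)(y + 3) = 0 at y ∈ {-3, -1, 0, 4}.
The Hessian is diagonal: diag(U_xx, U_yy). Second derivatives: U_xx(-4)=24, U_xx(0)=-24; U_yy(-3)=1890, U_yy(-1)=-450, U_yy(0)=540, U_yy(4)=-6300.
Local minima occur where both diagonal entries positive: (-4, -3), (-4, 0). Count: 2.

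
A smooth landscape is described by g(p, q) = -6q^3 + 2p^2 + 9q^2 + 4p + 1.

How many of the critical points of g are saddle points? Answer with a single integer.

1

g separates as a function of p plus a function of q, so ∇g=0 decouples.
∂g/∂p = 4(p + 1) = 0 at p ∈ {-1}; ∂g/∂q = -18q(q - 1) = 0 at q ∈ {0, 1}.
The Hessian is diagonal: diag(g_pp, g_qq). Second derivatives: g_pp(-1)=4; g_qq(0)=18, g_qq(1)=-18.
Saddle points occur where the two diagonal entries have opposite signs: (-1, 1). Count: 1.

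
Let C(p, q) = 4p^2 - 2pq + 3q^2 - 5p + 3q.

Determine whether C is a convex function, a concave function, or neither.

C is quadratic, so its Hessian is the constant matrix H = [[8, -2], [-2, 6]].
det(H) = 44, tr(H) = 14.
det(H) > 0 and tr(H) > 0, so H is positive definite everywhere: convex.

convex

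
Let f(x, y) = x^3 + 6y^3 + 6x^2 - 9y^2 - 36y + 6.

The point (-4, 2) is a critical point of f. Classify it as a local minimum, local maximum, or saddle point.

saddle point

The mixed partial ∂²f/∂x∂y is 0, so the Hessian at any point is diag(f_xx, f_yy) = diag(6(x + 2), 18(2y - 1)).
At (-4, 2): H = diag(-12, 54).
The eigenvalues have opposite signs, so H is indefinite: a saddle point.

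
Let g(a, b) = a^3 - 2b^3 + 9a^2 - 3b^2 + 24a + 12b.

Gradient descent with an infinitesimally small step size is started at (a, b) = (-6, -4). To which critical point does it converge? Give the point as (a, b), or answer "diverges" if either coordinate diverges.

g is separable, so gradient descent decouples: a follows -∂g/∂a, b follows -∂g/∂b.
∂g/∂a = 3(a + 2)(a + 4); at a=-6 this is 24, so a decreases.
∂g/∂b = -6(b - 1)(b + 2); at b=-4 this is -60, so b increases.
The a-coordinate has no critical point in that direction and runs off to infinity.

diverges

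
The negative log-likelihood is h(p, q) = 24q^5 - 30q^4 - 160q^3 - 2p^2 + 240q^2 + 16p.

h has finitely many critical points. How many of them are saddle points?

h separates as a function of p plus a function of q, so ∇h=0 decouples.
∂h/∂p = -4(p - 4) = 0 at p ∈ {4}; ∂h/∂q = 120q(q - 2)(q - 1)(q + 2) = 0 at q ∈ {-2, 0, 1, 2}.
The Hessian is diagonal: diag(h_pp, h_qq). Second derivatives: h_pp(4)=-4; h_qq(-2)=-2880, h_qq(0)=480, h_qq(1)=-360, h_qq(2)=960.
Saddle points occur where the two diagonal entries have opposite signs: (4, 0), (4, 2). Count: 2.

2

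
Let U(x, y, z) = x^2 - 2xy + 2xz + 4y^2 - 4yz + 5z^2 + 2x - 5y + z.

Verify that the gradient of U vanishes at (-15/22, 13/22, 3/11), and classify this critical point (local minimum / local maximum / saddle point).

∇U = (2x - 2y + 2z + 2, -2x + 8y - 4z - 5, 2x - 4y + 10z + 1); substituting (-15/22, 13/22, 3/11) gives ∇U = (0, 0, 0), so (-15/22, 13/22, 3/11) is indeed a critical point.
The Hessian is constant: H = [[2, -2, 2], [-2, 8, -4], [2, -4, 10]].
Leading principal minors: Δ₁ = 2, Δ₂ = 12, Δ₃ = 88.
All leading minors are positive, so H is positive definite: a local minimum.

local minimum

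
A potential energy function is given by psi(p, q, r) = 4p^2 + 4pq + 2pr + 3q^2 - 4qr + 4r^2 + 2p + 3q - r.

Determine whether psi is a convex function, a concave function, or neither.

psi is quadratic, so its Hessian is the constant matrix H = [[8, 4, 2], [4, 6, -4], [2, -4, 8]].
Leading principal minors: 8, 32, 40.
All positive ⇒ H ≻ 0 ⇒ convex.

convex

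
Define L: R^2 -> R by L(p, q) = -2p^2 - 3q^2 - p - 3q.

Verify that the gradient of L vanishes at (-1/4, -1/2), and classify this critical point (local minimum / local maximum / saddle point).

local maximum

∇L = (-4p - 1, -6q - 3); substituting (-1/4, -1/2) gives ∇L = (0, 0), so (-1/4, -1/2) is indeed a critical point.
The Hessian of L is constant: H = [[-4, 0], [0, -6]].
det(H) = (-4)·(-6) − 0² = 24.
det(H) > 0 and tr(H) = -10 < 0, so H is negative definite and the point is a local maximum.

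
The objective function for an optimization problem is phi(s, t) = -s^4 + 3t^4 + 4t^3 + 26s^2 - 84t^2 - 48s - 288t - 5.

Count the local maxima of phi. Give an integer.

2

phi separates as a function of s plus a function of t, so ∇phi=0 decouples.
∂phi/∂s = -4(s - 3)(s - 1)(s + 4) = 0 at s ∈ {-4, 1, 3}; ∂phi/∂t = 12(t - 4)(t + 2)(t + 3) = 0 at t ∈ {-3, -2, 4}.
The Hessian is diagonal: diag(phi_ss, phi_tt). Second derivatives: phi_ss(-4)=-140, phi_ss(1)=40, phi_ss(3)=-56; phi_tt(-3)=84, phi_tt(-2)=-72, phi_tt(4)=504.
Local maxima occur where both diagonal entries negative: (-4, -2), (3, -2). Count: 2.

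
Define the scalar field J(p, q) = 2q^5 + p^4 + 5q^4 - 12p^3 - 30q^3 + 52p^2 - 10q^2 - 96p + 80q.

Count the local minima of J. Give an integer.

J separates as a function of p plus a function of q, so ∇J=0 decouples.
∂J/∂p = 4(p - 4)(p - 3)(p - 2) = 0 at p ∈ {2, 3, 4}; ∂J/∂q = 10(q - 2)(q - 1)(q + 1)(q + 4) = 0 at q ∈ {-4, -1, 1, 2}.
The Hessian is diagonal: diag(J_pp, J_qq). Second derivatives: J_pp(2)=8, J_pp(3)=-4, J_pp(4)=8; J_qq(-4)=-900, J_qq(-1)=180, J_qq(1)=-100, J_qq(2)=180.
Local minima occur where both diagonal entries positive: (2, -1), (2, 2), (4, -1), (4, 2). Count: 4.

4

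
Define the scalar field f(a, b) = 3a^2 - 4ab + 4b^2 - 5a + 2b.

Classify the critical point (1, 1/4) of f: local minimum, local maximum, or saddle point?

The Hessian of f is constant: H = [[6, -4], [-4, 8]].
det(H) = 6·8 − (-4)² = 32.
det(H) > 0 and tr(H) = 14 > 0, so H is positive definite and the point is a local minimum.

local minimum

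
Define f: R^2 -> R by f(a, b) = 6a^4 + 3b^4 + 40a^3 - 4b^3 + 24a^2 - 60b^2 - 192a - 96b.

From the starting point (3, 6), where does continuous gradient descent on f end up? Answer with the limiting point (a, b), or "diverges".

f is separable, so gradient descent decouples: a follows -∂f/∂a, b follows -∂f/∂b.
∂f/∂a = 24(a - 1)(a + 2)(a + 4); at a=3 this is 1680, so a decreases.
∂f/∂b = 12(b - 4)(b + 1)(b + 2); at b=6 this is 1344, so b decreases.
a converges to its nearest critical value 1 (a local min of the a-part); b converges to 4. The iterate converges to (1, 4).

(1, 4)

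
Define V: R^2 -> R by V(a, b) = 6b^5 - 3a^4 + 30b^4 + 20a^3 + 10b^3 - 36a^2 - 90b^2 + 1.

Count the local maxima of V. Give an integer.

4

V separates as a function of a plus a function of b, so ∇V=0 decouples.
∂V/∂a = -12a(a - 3)(a - 2) = 0 at a ∈ {0, 2, 3}; ∂V/∂b = 30b(b - 1)(b + 2)(b + 3) = 0 at b ∈ {-3, -2, 0, 1}.
The Hessian is diagonal: diag(V_aa, V_bb). Second derivatives: V_aa(0)=-72, V_aa(2)=24, V_aa(3)=-36; V_bb(-3)=-360, V_bb(-2)=180, V_bb(0)=-180, V_bb(1)=360.
Local maxima occur where both diagonal entries negative: (0, -3), (0, 0), (3, -3), (3, 0). Count: 4.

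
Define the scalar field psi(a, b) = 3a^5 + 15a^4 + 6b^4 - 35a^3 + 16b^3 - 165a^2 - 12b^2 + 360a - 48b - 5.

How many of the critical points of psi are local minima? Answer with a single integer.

4

psi separates as a function of a plus a function of b, so ∇psi=0 decouples.
∂psi/∂a = 15(a - 2)(a - 1)(a + 3)(a + 4) = 0 at a ∈ {-4, -3, 1, 2}; ∂psi/∂b = 24(b - 1)(b + 1)(b + 2) = 0 at b ∈ {-2, -1, 1}.
The Hessian is diagonal: diag(psi_aa, psi_bb). Second derivatives: psi_aa(-4)=-450, psi_aa(-3)=300, psi_aa(1)=-300, psi_aa(2)=450; psi_bb(-2)=72, psi_bb(-1)=-48, psi_bb(1)=144.
Local minima occur where both diagonal entries positive: (-3, -2), (-3, 1), (2, -2), (2, 1). Count: 4.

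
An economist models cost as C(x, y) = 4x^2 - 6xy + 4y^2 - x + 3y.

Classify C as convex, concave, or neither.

C is quadratic, so its Hessian is the constant matrix H = [[8, -6], [-6, 8]].
det(H) = 28, tr(H) = 16.
det(H) > 0 and tr(H) > 0, so H is positive definite everywhere: convex.

convex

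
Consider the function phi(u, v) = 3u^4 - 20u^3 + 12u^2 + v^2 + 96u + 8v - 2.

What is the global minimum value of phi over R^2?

phi(u,v) separates as P(u) + Q(v) − 2, so its minimum is min P + min Q − 2.
P'(u) = 12(u - 4)(u - 2)(u + 1) vanishes at u ∈ {-1, 2, 4}; Q'(v) = 2v + 8 vanishes at v ∈ {-4}.
Local minima of P (where P''>0): P(-1)=-61, P(4)=64. Local minima of Q: Q(-4)=-16.
So the global minimum of phi is P(-1) + Q(-4) − 2 = -61 − 16 − 2 = -79, attained at (-1, -4).

-79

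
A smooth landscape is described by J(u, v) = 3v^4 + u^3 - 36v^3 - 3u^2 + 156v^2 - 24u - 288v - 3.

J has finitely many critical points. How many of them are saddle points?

3

J separates as a function of u plus a function of v, so ∇J=0 decouples.
∂J/∂u = 3(u - 4)(u + 2) = 0 at u ∈ {-2, 4}; ∂J/∂v = 12(v - 4)(v - 3)(v - 2) = 0 at v ∈ {2, 3, 4}.
The Hessian is diagonal: diag(J_uu, J_vv). Second derivatives: J_uu(-2)=-18, J_uu(4)=18; J_vv(2)=24, J_vv(3)=-12, J_vv(4)=24.
Saddle points occur where the two diagonal entries have opposite signs: (-2, 2), (-2, 4), (4, 3). Count: 3.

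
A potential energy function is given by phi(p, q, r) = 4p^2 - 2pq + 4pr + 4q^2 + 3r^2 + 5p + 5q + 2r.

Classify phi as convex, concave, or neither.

phi is quadratic, so its Hessian is the constant matrix H = [[8, -2, 4], [-2, 8, 0], [4, 0, 6]].
Leading principal minors: 8, 60, 232.
All positive ⇒ H ≻ 0 ⇒ convex.

convex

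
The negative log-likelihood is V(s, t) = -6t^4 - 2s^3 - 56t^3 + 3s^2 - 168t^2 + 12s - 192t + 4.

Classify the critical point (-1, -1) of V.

The mixed partial ∂²V/∂s∂t is 0, so the Hessian at any point is diag(V_ss, V_tt) = diag(6(-2s + 1), -24(3t^2 + 14t + 14)).
At (-1, -1): H = diag(18, -72).
The eigenvalues have opposite signs, so H is indefinite: a saddle point.

saddle point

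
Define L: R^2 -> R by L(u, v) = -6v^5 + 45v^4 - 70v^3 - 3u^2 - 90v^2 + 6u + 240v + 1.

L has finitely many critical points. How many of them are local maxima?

L separates as a function of u plus a function of v, so ∇L=0 decouples.
∂L/∂u = -6(u - 1) = 0 at u ∈ {1}; ∂L/∂v = -30(v - 4)(v - 2)(v - 1)(v + 1) = 0 at v ∈ {-1, 1, 2, 4}.
The Hessian is diagonal: diag(L_uu, L_vv). Second derivatives: L_uu(1)=-6; L_vv(-1)=900, L_vv(1)=-180, L_vv(2)=180, L_vv(4)=-900.
Local maxima occur where both diagonal entries negative: (1, 1), (1, 4). Count: 2.

2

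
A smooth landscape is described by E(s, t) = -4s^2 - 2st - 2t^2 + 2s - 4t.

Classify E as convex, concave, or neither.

concave

E is quadratic, so its Hessian is the constant matrix H = [[-8, -2], [-2, -4]].
det(H) = 28, tr(H) = -12.
det(H) > 0 and tr(H) < 0, so H is negative definite everywhere: concave.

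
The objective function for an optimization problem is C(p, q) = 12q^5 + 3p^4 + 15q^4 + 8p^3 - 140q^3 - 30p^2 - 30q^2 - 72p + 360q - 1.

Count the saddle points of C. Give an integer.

6

C separates as a function of p plus a function of q, so ∇C=0 decouples.
∂C/∂p = 12(p - 2)(p + 1)(p + 3) = 0 at p ∈ {-3, -1, 2}; ∂C/∂q = 60(q - 2)(q - 1)(q + 1)(q + 3) = 0 at q ∈ {-3, -1, 1, 2}.
The Hessian is diagonal: diag(C_pp, C_qq). Second derivatives: C_pp(-3)=120, C_pp(-1)=-72, C_pp(2)=180; C_qq(-3)=-2400, C_qq(-1)=720, C_qq(1)=-480, C_qq(2)=900.
Saddle points occur where the two diagonal entries have opposite signs: (-3, -3), (-3, 1), (-1, -1), (-1, 2), (2, -3), (2, 1). Count: 6.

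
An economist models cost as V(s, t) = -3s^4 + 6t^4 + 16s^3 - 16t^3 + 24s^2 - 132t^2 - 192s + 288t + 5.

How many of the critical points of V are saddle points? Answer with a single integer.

V separates as a function of s plus a function of t, so ∇V=0 decouples.
∂V/∂s = -12(s - 4)(s - 2)(s + 2) = 0 at s ∈ {-2, 2, 4}; ∂V/∂t = 24(t - 4)(t - 1)(t + 3) = 0 at t ∈ {-3, 1, 4}.
The Hessian is diagonal: diag(V_ss, V_tt). Second derivatives: V_ss(-2)=-288, V_ss(2)=96, V_ss(4)=-144; V_tt(-3)=672, V_tt(1)=-288, V_tt(4)=504.
Saddle points occur where the two diagonal entries have opposite signs: (-2, -3), (-2, 4), (2, 1), (4, -3), (4, 4). Count: 5.

5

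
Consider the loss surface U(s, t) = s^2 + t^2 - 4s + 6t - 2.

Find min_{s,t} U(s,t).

U(s,t) separates as P(s) + Q(t) − 2, so its minimum is min P + min Q − 2.
P'(s) = 2s - 4 vanishes at s ∈ {2}; Q'(t) = 2(t + 3) vanishes at t ∈ {-3}.
Local minima of P (where P''>0): P(2)=-4. Local minima of Q: Q(-3)=-9.
So the global minimum of U is P(2) + Q(-3) − 2 = -4 − 9 − 2 = -15, attained at (2, -3).

-15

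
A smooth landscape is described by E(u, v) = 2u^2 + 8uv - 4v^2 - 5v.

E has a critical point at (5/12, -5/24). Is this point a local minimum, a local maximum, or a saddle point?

The Hessian of E is constant: H = [[4, 8], [8, -8]].
det(H) = 4·(-8) − 8² = -96.
Since det(H) < 0, H is indefinite and the critical point is a saddle point.

saddle point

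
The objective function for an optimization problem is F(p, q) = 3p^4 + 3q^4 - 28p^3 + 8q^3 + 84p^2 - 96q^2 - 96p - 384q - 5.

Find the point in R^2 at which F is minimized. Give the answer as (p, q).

F(p,q) separates as A(p) + B(q) − 5, so its minimum is min A + min B − 5.
A'(p) = 12(p - 4)(p - 2)(p - 1) vanishes at p ∈ {1, 2, 4}; B'(q) = 12(q - 4)(q + 2)(q + 4) vanishes at q ∈ {-4, -2, 4}.
Local minima of A (where A''>0): A(1)=-37, A(4)=-64. Local minima of B: B(-4)=256, B(4)=-1792.
So the global minimum of F is A(4) + B(4) − 5 = -64 − 1792 − 5 = -1861, attained at (4, 4).

(4, 4)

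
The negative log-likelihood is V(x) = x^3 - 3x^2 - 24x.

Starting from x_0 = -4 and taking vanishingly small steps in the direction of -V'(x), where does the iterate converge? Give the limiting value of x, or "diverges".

V'(x) = 3(x - 4)(x + 2), so V'(-4) = 48.
Gradient descent moves in the -V' direction, i.e. x is decreasing.
There is no critical point below x=-4, and V' keeps the same sign, so the iterate runs off to −∞.

diverges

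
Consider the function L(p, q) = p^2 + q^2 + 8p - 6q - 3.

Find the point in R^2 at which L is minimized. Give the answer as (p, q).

L(p,q) separates as A(p) + B(q) − 3, so its minimum is min A + min B − 3.
A'(p) = 2p + 8 vanishes at p ∈ {-4}; B'(q) = 2q - 6 vanishes at q ∈ {3}.
Local minima of A (where A''>0): A(-4)=-16. Local minima of B: B(3)=-9.
So the global minimum of L is A(-4) + B(3) − 3 = -16 − 9 − 3 = -28, attained at (-4, 3).

(-4, 3)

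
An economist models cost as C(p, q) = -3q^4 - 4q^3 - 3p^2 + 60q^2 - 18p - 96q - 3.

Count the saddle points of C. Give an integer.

1

C separates as a function of p plus a function of q, so ∇C=0 decouples.
∂C/∂p = -6(p + 3) = 0 at p ∈ {-3}; ∂C/∂q = -12(q - 2)(q - 1)(q + 4) = 0 at q ∈ {-4, 1, 2}.
The Hessian is diagonal: diag(C_pp, C_qq). Second derivatives: C_pp(-3)=-6; C_qq(-4)=-360, C_qq(1)=60, C_qq(2)=-72.
Saddle points occur where the two diagonal entries have opposite signs: (-3, 1). Count: 1.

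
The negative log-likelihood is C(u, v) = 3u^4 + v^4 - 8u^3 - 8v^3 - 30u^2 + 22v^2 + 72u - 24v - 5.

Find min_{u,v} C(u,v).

C(u,v) separates as P(u) + Q(v) − 5, so its minimum is min P + min Q − 5.
P'(u) = 12(u - 3)(u - 1)(u + 2) vanishes at u ∈ {-2, 1, 3}; Q'(v) = 4(v - 3)(v - 2)(v - 1) vanishes at v ∈ {1, 2, 3}.
Local minima of P (where P''>0): P(-2)=-152, P(3)=-27. Local minima of Q: Q(1)=-9, Q(3)=-9.
So the global minimum of C is P(-2) + Q(1) − 5 = -152 − 9 − 5 = -166, attained at (-2, 1).

-166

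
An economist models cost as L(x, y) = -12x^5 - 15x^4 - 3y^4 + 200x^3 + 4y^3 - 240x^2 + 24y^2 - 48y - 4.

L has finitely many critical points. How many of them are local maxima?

4

L separates as a function of x plus a function of y, so ∇L=0 decouples.
∂L/∂x = -60x(x - 2)(x - 1)(x + 4) = 0 at x ∈ {-4, 0, 1, 2}; ∂L/∂y = -12(y - 2)(y - 1)(y + 2) = 0 at y ∈ {-2, 1, 2}.
The Hessian is diagonal: diag(L_xx, L_yy). Second derivatives: L_xx(-4)=7200, L_xx(0)=-480, L_xx(1)=300, L_xx(2)=-720; L_yy(-2)=-144, L_yy(1)=36, L_yy(2)=-48.
Local maxima occur where both diagonal entries negative: (0, -2), (0, 2), (2, -2), (2, 2). Count: 4.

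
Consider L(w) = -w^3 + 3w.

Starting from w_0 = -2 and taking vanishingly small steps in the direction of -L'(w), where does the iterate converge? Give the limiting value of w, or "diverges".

L'(w) = -3(w - 1)(w + 1), so L'(-2) = -9.
Gradient descent moves in the -L' direction, i.e. w is increasing.
The nearest critical point in that direction is w = -1, where L'' = 6 > 0 (a local minimum). The iterate converges there.

-1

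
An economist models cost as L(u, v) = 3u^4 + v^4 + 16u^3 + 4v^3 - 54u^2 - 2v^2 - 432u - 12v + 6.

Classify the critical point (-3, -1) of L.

local maximum

The mixed partial ∂²L/∂u∂v is 0, so the Hessian at any point is diag(L_uu, L_vv) = diag(12(3u^2 + 8u - 9), 4(3v^2 + 6v - 1)).
At (-3, -1): H = diag(-72, -16).
Both eigenvalues are negative, so H is negative definite: a local maximum.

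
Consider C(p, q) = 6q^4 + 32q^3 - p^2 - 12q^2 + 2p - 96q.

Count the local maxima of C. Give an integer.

1

C separates as a function of p plus a function of q, so ∇C=0 decouples.
∂C/∂p = -2(p - 1) = 0 at p ∈ {1}; ∂C/∂q = 24(q - 1)(q + 1)(q + 4) = 0 at q ∈ {-4, -1, 1}.
The Hessian is diagonal: diag(C_pp, C_qq). Second derivatives: C_pp(1)=-2; C_qq(-4)=360, C_qq(-1)=-144, C_qq(1)=240.
Local maxima occur where both diagonal entries negative: (1, -1). Count: 1.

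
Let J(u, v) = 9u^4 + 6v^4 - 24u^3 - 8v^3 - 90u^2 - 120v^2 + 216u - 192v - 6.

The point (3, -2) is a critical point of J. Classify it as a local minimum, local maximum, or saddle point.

local minimum

The mixed partial ∂²J/∂u∂v is 0, so the Hessian at any point is diag(J_uu, J_vv) = diag(36(3u^2 - 4u - 5), 24(3v^2 - 2v - 10)).
At (3, -2): H = diag(360, 144).
Both eigenvalues are positive, so H is positive definite: a local minimum.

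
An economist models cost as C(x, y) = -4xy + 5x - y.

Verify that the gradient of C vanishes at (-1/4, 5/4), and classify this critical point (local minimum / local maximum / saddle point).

∇C = (-4y + 5, -4x - 1); substituting (-1/4, 5/4) gives ∇C = (0, 0), so (-1/4, 5/4) is indeed a critical point.
The Hessian of C is constant: H = [[0, -4], [-4, 0]].
det(H) = 0·0 − (-4)² = -16.
Since det(H) < 0, H is indefinite and the critical point is a saddle point.

saddle point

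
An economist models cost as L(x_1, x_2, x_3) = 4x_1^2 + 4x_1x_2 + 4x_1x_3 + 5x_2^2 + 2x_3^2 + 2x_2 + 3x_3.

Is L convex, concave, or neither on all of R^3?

convex

L is quadratic, so its Hessian is the constant matrix H = [[8, 4, 4], [4, 10, 0], [4, 0, 4]].
Leading principal minors: 8, 64, 96.
All positive ⇒ H ≻ 0 ⇒ convex.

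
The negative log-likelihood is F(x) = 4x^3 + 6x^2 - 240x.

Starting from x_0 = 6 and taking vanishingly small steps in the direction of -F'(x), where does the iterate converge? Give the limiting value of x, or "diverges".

F'(x) = 12(x - 4)(x + 5), so F'(6) = 264.
Gradient descent moves in the -F' direction, i.e. x is decreasing.
The nearest critical point in that direction is x = 4, where F'' = 108 > 0 (a local minimum). The iterate converges there.

4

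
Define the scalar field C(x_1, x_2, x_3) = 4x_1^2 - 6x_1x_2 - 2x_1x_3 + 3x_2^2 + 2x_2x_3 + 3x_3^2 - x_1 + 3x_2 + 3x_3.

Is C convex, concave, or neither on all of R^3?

C is quadratic, so its Hessian is the constant matrix H = [[8, -6, -2], [-6, 6, 2], [-2, 2, 6]].
Leading principal minors: 8, 12, 64.
All positive ⇒ H ≻ 0 ⇒ convex.

convex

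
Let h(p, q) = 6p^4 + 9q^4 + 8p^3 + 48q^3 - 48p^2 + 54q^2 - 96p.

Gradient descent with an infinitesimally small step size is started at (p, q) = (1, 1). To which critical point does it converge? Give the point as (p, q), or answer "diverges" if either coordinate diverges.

(2, 0)

h is separable, so gradient descent decouples: p follows -∂h/∂p, q follows -∂h/∂q.
∂h/∂p = 24(p - 2)(p + 1)(p + 2); at p=1 this is -144, so p increases.
∂h/∂q = 36q(q + 1)(q + 3); at q=1 this is 288, so q decreases.
p converges to its nearest critical value 2 (a local min of the p-part); q converges to 0. The iterate converges to (2, 0).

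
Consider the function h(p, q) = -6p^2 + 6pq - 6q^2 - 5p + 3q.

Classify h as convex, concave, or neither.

concave

h is quadratic, so its Hessian is the constant matrix H = [[-12, 6], [6, -12]].
det(H) = 108, tr(H) = -24.
det(H) > 0 and tr(H) < 0, so H is negative definite everywhere: concave.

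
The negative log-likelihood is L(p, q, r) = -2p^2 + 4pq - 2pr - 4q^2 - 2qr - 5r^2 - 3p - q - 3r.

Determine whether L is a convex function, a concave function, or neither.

L is quadratic, so its Hessian is the constant matrix H = [[-4, 4, -2], [4, -8, -2], [-2, -2, -10]].
Leading principal minors: -4, 16, -80.
Signs alternate −, +, − ⇒ H ≺ 0 ⇒ concave.

concave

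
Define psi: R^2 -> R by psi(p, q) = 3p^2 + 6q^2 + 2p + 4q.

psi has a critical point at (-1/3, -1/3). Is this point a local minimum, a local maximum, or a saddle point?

The Hessian of psi is constant: H = [[6, 0], [0, 12]].
det(H) = 6·12 − 0² = 72.
det(H) > 0 and tr(H) = 18 > 0, so H is positive definite and the point is a local minimum.

local minimum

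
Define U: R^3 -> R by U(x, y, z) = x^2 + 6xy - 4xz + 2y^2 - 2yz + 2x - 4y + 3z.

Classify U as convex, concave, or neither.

U is quadratic, so its Hessian is the constant matrix H = [[2, 6, -4], [6, 4, -2], [-4, -2, 0]].
Leading principal minors: 2, -28, 24.
Neither pattern holds ⇒ H is indefinite ⇒ neither convex nor concave.

neither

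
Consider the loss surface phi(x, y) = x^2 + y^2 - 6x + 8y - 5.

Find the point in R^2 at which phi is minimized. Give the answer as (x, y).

phi(x,y) separates as P(x) + Q(y) − 5, so its minimum is min P + min Q − 5.
P'(x) = 2x - 6 vanishes at x ∈ {3}; Q'(y) = 2y + 8 vanishes at y ∈ {-4}.
Local minima of P (where P''>0): P(3)=-9. Local minima of Q: Q(-4)=-16.
So the global minimum of phi is P(3) + Q(-4) − 5 = -9 − 16 − 5 = -30, attained at (3, -4).

(3, -4)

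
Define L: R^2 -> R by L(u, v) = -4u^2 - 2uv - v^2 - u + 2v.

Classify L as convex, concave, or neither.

L is quadratic, so its Hessian is the constant matrix H = [[-8, -2], [-2, -2]].
det(H) = 12, tr(H) = -10.
det(H) > 0 and tr(H) < 0, so H is negative definite everywhere: concave.

concave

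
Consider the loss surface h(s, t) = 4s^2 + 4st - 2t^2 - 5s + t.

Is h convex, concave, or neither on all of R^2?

neither

h is quadratic, so its Hessian is the constant matrix H = [[8, 4], [4, -4]].
det(H) = -48, tr(H) = 4.
det(H) < 0, so H is indefinite: neither convex nor concave.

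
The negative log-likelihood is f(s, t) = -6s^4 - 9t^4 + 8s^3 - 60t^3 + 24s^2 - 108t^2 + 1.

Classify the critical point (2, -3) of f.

The mixed partial ∂²f/∂s∂t is 0, so the Hessian at any point is diag(f_ss, f_tt) = diag(24(-3s^2 + 2s + 2), -36(3t^2 + 10t + 6)).
At (2, -3): H = diag(-144, -108).
Both eigenvalues are negative, so H is negative definite: a local maximum.

local maximum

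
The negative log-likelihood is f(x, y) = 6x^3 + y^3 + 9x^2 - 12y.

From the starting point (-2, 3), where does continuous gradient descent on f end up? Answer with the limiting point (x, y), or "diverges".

diverges

f is separable, so gradient descent decouples: x follows -∂f/∂x, y follows -∂f/∂y.
∂f/∂x = 18x(x + 1); at x=-2 this is 36, so x decreases.
∂f/∂y = 3(y - 2)(y + 2); at y=3 this is 15, so y decreases.
The x-coordinate has no critical point in that direction and runs off to infinity.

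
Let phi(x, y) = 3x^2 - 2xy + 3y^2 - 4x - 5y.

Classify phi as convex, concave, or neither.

convex

phi is quadratic, so its Hessian is the constant matrix H = [[6, -2], [-2, 6]].
det(H) = 32, tr(H) = 12.
det(H) > 0 and tr(H) > 0, so H is positive definite everywhere: convex.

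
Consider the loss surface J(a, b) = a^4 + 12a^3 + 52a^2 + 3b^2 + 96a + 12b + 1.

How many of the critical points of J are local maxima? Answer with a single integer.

0

J separates as a function of a plus a function of b, so ∇J=0 decouples.
∂J/∂a = 4(a + 2)(a + 3)(a + 4) = 0 at a ∈ {-4, -3, -2}; ∂J/∂b = 6(b + 2) = 0 at b ∈ {-2}.
The Hessian is diagonal: diag(J_aa, J_bb). Second derivatives: J_aa(-4)=8, J_aa(-3)=-4, J_aa(-2)=8; J_bb(-2)=6.
Local maxima occur where both diagonal entries negative: none. Count: 0.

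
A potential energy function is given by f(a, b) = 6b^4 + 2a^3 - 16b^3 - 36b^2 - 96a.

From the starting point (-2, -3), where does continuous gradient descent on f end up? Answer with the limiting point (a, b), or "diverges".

f is separable, so gradient descent decouples: a follows -∂f/∂a, b follows -∂f/∂b.
∂f/∂a = 6(a - 4)(a + 4); at a=-2 this is -72, so a increases.
∂f/∂b = 24b(b - 3)(b + 1); at b=-3 this is -864, so b increases.
a converges to its nearest critical value 4 (a local min of the a-part); b converges to -1. The iterate converges to (4, -1).

(4, -1)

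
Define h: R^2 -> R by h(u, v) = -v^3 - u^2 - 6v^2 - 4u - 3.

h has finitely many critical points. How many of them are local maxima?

h separates as a function of u plus a function of v, so ∇h=0 decouples.
∂h/∂u = -2(u + 2) = 0 at u ∈ {-2}; ∂h/∂v = -3v(v + 4) = 0 at v ∈ {-4, 0}.
The Hessian is diagonal: diag(h_uu, h_vv). Second derivatives: h_uu(-2)=-2; h_vv(-4)=12, h_vv(0)=-12.
Local maxima occur where both diagonal entries negative: (-2, 0). Count: 1.

1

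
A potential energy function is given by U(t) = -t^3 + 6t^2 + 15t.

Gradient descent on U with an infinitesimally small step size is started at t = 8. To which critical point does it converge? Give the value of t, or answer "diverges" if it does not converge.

U'(t) = -3(t - 5)(t + 1), so U'(8) = -81.
Gradient descent moves in the -U' direction, i.e. t is increasing.
There is no critical point above t=8, and U' keeps the same sign, so the iterate runs off to +∞.

diverges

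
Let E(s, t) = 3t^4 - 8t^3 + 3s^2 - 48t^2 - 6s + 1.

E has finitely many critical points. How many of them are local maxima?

0

E separates as a function of s plus a function of t, so ∇E=0 decouples.
∂E/∂s = 6(s - 1) = 0 at s ∈ {1}; ∂E/∂t = 12t(t - 4)(t + 2) = 0 at t ∈ {-2, 0, 4}.
The Hessian is diagonal: diag(E_ss, E_tt). Second derivatives: E_ss(1)=6; E_tt(-2)=144, E_tt(0)=-96, E_tt(4)=288.
Local maxima occur where both diagonal entries negative: none. Count: 0.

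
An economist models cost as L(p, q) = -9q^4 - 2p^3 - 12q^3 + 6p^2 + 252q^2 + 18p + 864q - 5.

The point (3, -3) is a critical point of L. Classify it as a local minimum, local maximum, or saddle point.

The mixed partial ∂²L/∂p∂q is 0, so the Hessian at any point is diag(L_pp, L_qq) = diag(12(-p + 1), 36(-3q^2 - 2q + 14)).
At (3, -3): H = diag(-24, -252).
Both eigenvalues are negative, so H is negative definite: a local maximum.

local maximum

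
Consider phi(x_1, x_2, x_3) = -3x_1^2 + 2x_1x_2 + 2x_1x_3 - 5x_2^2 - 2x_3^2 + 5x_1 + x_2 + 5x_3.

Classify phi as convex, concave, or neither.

phi is quadratic, so its Hessian is the constant matrix H = [[-6, 2, 2], [2, -10, 0], [2, 0, -4]].
Leading principal minors: -6, 56, -184.
Signs alternate −, +, − ⇒ H ≺ 0 ⇒ concave.

concave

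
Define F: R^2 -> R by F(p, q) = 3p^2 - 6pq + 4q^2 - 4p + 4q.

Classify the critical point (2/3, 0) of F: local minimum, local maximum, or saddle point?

local minimum

The Hessian of F is constant: H = [[6, -6], [-6, 8]].
det(H) = 6·8 − (-6)² = 12.
det(H) > 0 and tr(H) = 14 > 0, so H is positive definite and the point is a local minimum.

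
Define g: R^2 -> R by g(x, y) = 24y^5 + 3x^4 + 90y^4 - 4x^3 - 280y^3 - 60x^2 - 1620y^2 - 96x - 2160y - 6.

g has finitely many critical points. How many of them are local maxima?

g separates as a function of x plus a function of y, so ∇g=0 decouples.
∂g/∂x = 12(x - 4)(x + 1)(x + 2) = 0 at x ∈ {-2, -1, 4}; ∂g/∂y = 120(y - 3)(y + 1)(y + 2)(y + 3) = 0 at y ∈ {-3, -2, -1, 3}.
The Hessian is diagonal: diag(g_xx, g_yy). Second derivatives: g_xx(-2)=72, g_xx(-1)=-60, g_xx(4)=360; g_yy(-3)=-1440, g_yy(-2)=600, g_yy(-1)=-960, g_yy(3)=14400.
Local maxima occur where both diagonal entries negative: (-1, -3), (-1, -1). Count: 2.

2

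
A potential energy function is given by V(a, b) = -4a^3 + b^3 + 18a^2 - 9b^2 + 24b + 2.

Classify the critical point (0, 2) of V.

saddle point

The mixed partial ∂²V/∂a∂b is 0, so the Hessian at any point is diag(V_aa, V_bb) = diag(12(-2a + 3), 6(b - 3)).
At (0, 2): H = diag(36, -6).
The eigenvalues have opposite signs, so H is indefinite: a saddle point.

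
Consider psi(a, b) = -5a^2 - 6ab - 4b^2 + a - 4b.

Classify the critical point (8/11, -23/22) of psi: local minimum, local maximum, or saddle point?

local maximum

The Hessian of psi is constant: H = [[-10, -6], [-6, -8]].
det(H) = (-10)·(-8) − (-6)² = 44.
det(H) > 0 and tr(H) = -18 < 0, so H is negative definite and the point is a local maximum.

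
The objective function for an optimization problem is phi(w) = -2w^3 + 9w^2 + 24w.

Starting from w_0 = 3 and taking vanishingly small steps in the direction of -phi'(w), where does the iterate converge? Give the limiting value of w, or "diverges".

phi'(w) = -6(w - 4)(w + 1), so phi'(3) = 24.
Gradient descent moves in the -phi' direction, i.e. w is decreasing.
The nearest critical point in that direction is w = -1, where phi'' = 30 > 0 (a local minimum). The iterate converges there.

-1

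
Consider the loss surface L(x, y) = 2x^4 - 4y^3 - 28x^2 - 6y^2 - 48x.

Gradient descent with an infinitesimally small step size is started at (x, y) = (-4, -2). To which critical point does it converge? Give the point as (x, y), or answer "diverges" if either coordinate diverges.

(-2, -1)

L is separable, so gradient descent decouples: x follows -∂L/∂x, y follows -∂L/∂y.
∂L/∂x = 8(x - 3)(x + 1)(x + 2); at x=-4 this is -336, so x increases.
∂L/∂y = -12y(y + 1); at y=-2 this is -24, so y increases.
x converges to its nearest critical value -2 (a local min of the x-part); y converges to -1. The iterate converges to (-2, -1).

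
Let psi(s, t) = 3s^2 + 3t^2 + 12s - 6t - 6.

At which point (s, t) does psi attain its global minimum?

psi(s,t) separates as P(s) + Q(t) − 6, so its minimum is min P + min Q − 6.
P'(s) = 6s + 12 vanishes at s ∈ {-2}; Q'(t) = 6(t - 1) vanishes at t ∈ {1}.
Local minima of P (where P''>0): P(-2)=-12. Local minima of Q: Q(1)=-3.
So the global minimum of psi is P(-2) + Q(1) − 6 = -12 − 3 − 6 = -21, attained at (-2, 1).

(-2, 1)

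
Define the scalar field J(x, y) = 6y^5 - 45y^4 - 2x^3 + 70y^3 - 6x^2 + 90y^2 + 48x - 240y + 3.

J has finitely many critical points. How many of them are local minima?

J separates as a function of x plus a function of y, so ∇J=0 decouples.
∂J/∂x = -6(x - 2)(x + 4) = 0 at x ∈ {-4, 2}; ∂J/∂y = 30(y - 4)(y - 2)(y - 1)(y + 1) = 0 at y ∈ {-1, 1, 2, 4}.
The Hessian is diagonal: diag(J_xx, J_yy). Second derivatives: J_xx(-4)=36, J_xx(2)=-36; J_yy(-1)=-900, J_yy(1)=180, J_yy(2)=-180, J_yy(4)=900.
Local minima occur where both diagonal entries positive: (-4, 1), (-4, 4). Count: 2.

2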